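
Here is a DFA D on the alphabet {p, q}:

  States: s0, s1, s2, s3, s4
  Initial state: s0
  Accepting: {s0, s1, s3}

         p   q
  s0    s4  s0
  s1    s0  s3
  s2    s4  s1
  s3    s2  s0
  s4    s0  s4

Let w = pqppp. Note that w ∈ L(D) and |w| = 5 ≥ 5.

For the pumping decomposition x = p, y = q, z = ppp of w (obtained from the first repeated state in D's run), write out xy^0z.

xy⁰z = xz = p·ppp = pppp.
Reading y = q takes D from s4 back to s4, so after x the machine is still in s4, and z then leads to the accepting state s0. Hence pppp ∈ L(D).

pppp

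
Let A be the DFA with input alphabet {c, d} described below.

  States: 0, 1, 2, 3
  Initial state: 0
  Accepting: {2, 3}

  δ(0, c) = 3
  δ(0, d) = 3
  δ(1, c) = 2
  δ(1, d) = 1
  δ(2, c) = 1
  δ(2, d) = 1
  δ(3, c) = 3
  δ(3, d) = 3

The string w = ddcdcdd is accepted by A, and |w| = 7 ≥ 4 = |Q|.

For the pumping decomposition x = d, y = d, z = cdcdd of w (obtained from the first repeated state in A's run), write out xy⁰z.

dcdcdd

xy⁰z = xz = d·cdcdd = dcdcdd.
Reading y = d takes A from 3 back to 3, so after x the machine is still in 3, and z then leads to the accepting state 3. Hence dcdcdd ∈ L(A).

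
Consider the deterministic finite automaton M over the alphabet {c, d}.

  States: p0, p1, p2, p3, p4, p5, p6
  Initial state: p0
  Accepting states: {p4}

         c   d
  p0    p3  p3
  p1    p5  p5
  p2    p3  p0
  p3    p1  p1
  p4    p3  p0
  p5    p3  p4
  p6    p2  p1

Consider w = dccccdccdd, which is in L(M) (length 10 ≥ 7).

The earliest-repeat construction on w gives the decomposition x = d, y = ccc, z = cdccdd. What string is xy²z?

xy^2z = d·ccc·ccc·cdccdd = dcccccccdccdd.
Reading y = ccc takes M from p3 back to p3, so after x·y·y the machine is still in p3, and z then leads to the accepting state p4. Hence dcccccccdccdd ∈ L(M).

dcccccccdccdd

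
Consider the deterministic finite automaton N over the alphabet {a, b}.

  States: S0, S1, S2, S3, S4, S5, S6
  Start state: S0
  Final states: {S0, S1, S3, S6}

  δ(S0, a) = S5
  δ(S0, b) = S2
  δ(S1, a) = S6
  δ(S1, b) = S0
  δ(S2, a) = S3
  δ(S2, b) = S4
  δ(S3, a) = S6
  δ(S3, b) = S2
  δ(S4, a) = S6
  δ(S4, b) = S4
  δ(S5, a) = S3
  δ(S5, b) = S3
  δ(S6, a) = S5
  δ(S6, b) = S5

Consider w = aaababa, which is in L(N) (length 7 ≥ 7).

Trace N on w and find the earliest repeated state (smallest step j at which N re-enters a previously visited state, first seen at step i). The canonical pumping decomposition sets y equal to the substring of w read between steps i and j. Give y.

aab

Run of N on w = a a a b a b a:
  step 0: S0  (start)
  step 1: S5  (read a: S0→S5)
  step 2: S3  (read a: S5→S3)
  step 3: S6  (read a: S3→S6)
  step 4: S5  (read b: S6→S5)   ← first repeat (S5 seen earlier)
  step 5: S3  (read a: S5→S3)
  step 6: S2  (read b: S3→S2)
  step 7: S3  (read a: S2→S3)

So i = 1, j = 4, giving x = w[0:1] = a, y = w[1:4] = aab, z = w[4:7] = aba.
Check: |xy| = 4 ≤ 7 and |y| = 3 ≥ 1. Reading y takes N from S5 back to S5, so every xyⁱz is accepted.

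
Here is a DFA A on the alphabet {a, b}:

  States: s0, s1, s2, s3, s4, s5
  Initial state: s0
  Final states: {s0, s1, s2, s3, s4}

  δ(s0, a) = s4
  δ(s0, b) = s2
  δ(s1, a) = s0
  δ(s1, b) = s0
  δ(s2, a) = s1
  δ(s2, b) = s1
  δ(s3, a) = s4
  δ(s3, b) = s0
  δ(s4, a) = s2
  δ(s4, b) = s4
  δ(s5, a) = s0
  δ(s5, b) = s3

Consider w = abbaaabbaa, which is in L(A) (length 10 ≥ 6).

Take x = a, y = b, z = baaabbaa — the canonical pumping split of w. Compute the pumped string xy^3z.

abbbbaaabbaa

xy^3z = a·b·b·b·baaabbaa = abbbbaaabbaa.
Reading y = b takes A from s4 back to s4, so after x·y·y·y the machine is still in s4, and z then leads to the accepting state s4. Hence abbbbaaabbaa ∈ L(A).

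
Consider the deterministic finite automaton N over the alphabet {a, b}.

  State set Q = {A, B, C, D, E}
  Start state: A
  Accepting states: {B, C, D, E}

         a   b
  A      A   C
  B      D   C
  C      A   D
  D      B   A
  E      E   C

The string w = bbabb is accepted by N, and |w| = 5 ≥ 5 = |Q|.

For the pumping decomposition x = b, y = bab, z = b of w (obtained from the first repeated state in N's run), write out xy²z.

bbabbabb

xy^2z = b·bab·bab·b = bbabbabb.
Reading y = bab takes N from C back to C, so after x·y·y the machine is still in C, and z then leads to the accepting state D. Hence bbabbabb ∈ L(N).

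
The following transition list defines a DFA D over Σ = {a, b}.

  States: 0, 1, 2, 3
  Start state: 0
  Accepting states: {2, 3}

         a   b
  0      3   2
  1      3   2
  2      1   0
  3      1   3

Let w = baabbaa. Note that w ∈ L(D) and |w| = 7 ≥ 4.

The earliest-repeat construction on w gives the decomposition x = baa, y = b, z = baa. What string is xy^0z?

baabaa

xy⁰z = xz = baa·baa = baabaa.
Reading y = b takes D from 3 back to 3, so after x the machine is still in 3, and z then leads to the accepting state 3. Hence baabaa ∈ L(D).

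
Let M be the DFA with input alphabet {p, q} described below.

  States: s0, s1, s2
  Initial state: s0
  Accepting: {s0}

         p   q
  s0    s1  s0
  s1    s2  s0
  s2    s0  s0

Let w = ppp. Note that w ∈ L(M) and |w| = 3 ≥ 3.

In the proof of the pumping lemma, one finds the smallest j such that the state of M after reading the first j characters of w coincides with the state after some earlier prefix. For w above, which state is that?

s0

State sequence: s0 -p-> s1 -p-> s2 -p-> s0
First repeat at step 3: s0 was already visited.

The earliest repeat is at step j = 3: M is in s0, which it already visited at step i = 0.
Since M has 3 states, any run of length ≥ 3 visits 3+1 states, so by pigeonhole some state repeats within the first 3 steps — that repeat gives the pumpable loop.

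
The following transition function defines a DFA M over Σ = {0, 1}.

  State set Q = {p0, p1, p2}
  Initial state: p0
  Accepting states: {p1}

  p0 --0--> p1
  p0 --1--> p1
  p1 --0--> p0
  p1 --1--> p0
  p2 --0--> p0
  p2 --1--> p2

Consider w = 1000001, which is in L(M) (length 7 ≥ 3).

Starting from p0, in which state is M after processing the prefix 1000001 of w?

p1

Run of M on the first 7 characters of w = 1 0 0 0 0 0 1:
  step 0: p0  (start)
  step 1: p1  (read 1: p0→p1)
  step 2: p0  (read 0: p1→p0)
  step 3: p1  (read 0: p0→p1)
  step 4: p0  (read 0: p1→p0)
  step 5: p1  (read 0: p0→p1)
  step 6: p0  (read 0: p1→p0)
  step 7: p1  (read 1: p0→p1)

After reading 7 characters, M is in state p1.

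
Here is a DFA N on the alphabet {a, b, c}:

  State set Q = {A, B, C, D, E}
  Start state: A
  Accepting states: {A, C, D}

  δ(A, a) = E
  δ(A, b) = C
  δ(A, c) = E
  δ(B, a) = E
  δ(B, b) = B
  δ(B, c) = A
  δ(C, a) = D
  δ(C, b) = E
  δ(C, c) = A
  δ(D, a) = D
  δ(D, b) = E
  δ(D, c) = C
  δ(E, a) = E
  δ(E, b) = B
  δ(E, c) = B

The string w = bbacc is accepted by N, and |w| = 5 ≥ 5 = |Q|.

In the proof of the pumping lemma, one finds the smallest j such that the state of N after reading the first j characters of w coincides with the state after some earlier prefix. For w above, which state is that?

E

Run of N on w = b b a c c:
  step 0: A  (start)
  step 1: C  (read b: A→C)
  step 2: E  (read b: C→E)
  step 3: E  (read a: E→E)   ← first repeat (E seen earlier)
  step 4: B  (read c: E→B)
  step 5: A  (read c: B→A)

The earliest repeat is at step j = 3: N is in E, which it already visited at step i = 2.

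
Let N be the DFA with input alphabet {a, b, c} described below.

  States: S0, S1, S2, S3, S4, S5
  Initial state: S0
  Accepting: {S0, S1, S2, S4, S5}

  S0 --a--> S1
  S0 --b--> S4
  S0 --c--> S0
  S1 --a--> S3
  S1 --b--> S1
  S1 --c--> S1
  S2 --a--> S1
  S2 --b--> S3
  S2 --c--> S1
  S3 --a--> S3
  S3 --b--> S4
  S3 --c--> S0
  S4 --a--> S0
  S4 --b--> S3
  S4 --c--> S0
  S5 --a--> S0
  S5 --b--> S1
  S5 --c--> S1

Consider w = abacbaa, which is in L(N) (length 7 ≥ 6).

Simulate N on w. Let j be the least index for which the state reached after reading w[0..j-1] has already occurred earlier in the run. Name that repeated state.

Run of N on w = a b a c b a a:
  step 0: S0  (start)
  step 1: S1  (read a: S0→S1)
  step 2: S1  (read b: S1→S1)   ← first repeat (S1 seen earlier)
  step 3: S3  (read a: S1→S3)
  step 4: S0  (read c: S3→S0)
  step 5: S4  (read b: S0→S4)
  step 6: S0  (read a: S4→S0)
  step 7: S1  (read a: S0→S1)

The earliest repeat is at step j = 2: N is in S1, which it already visited at step i = 1.

S1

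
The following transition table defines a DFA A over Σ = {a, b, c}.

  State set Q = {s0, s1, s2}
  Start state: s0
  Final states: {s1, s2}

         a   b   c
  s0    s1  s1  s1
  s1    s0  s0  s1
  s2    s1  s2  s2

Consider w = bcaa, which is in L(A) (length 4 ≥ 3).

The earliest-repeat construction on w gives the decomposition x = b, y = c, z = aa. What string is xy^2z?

bccaa

xy^2z = b·c·c·aa = bccaa.
Reading y = c takes A from s1 back to s1, so after x·y·y the machine is still in s1, and z then leads to the accepting state s1. Hence bccaa ∈ L(A).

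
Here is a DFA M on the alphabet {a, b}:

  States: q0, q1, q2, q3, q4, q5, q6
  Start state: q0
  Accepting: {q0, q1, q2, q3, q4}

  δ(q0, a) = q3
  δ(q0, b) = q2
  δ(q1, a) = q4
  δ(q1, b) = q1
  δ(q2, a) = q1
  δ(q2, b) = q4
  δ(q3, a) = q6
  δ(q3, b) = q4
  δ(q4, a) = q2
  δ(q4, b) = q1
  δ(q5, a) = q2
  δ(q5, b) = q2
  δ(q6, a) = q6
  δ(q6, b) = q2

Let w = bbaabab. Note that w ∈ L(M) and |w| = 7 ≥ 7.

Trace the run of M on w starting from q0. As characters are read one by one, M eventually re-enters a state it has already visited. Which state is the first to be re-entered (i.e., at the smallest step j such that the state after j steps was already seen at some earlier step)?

Run of M on w = b b a a b a b:
  step 0: q0  (start)
  step 1: q2  (read b: q0→q2)
  step 2: q4  (read b: q2→q4)
  step 3: q2  (read a: q4→q2)   ← first repeat (q2 seen earlier)
  step 4: q1  (read a: q2→q1)
  step 5: q1  (read b: q1→q1)
  step 6: q4  (read a: q1→q4)
  step 7: q1  (read b: q4→q1)

The earliest repeat is at step j = 3: M is in q2, which it already visited at step i = 1.
The DFA has 7 states, so the proof of the pumping lemma guarantees a repeated state among the first 7+1 visited; the segment between the two visits is the pumpable y.

q2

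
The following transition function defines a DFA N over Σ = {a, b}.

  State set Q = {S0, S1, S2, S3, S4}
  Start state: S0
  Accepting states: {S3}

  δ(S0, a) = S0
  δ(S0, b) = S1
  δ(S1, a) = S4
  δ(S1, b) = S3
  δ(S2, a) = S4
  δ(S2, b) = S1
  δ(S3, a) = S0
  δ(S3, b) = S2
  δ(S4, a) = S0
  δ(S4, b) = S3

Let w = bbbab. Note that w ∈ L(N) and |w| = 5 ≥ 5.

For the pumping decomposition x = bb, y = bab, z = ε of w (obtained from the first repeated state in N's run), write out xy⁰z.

xy⁰z = xz = bb·ε = bb.
Reading y = bab takes N from S3 back to S3, so after x the machine is still in S3, and z then leads to the accepting state S3. Hence bb ∈ L(N).

bb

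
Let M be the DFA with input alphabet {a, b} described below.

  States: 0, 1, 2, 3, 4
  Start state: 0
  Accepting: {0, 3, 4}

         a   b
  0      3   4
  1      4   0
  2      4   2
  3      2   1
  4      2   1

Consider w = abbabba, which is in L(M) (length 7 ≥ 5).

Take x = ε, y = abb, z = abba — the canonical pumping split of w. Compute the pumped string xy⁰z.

xy⁰z = xz = ε·abba = abba.
Reading y = abb takes M from 0 back to 0, so after x the machine is still in 0, and z then leads to the accepting state 3. Hence abba ∈ L(M).

abba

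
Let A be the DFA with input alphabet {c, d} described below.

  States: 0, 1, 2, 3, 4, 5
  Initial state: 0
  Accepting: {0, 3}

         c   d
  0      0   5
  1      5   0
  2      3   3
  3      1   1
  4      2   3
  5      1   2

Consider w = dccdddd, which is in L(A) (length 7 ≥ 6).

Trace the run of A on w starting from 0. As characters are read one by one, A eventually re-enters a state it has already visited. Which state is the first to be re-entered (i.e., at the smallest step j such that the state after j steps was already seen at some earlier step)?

State sequence: 0 -d-> 5 -c-> 1 -c-> 5 -d-> 2 -d-> 3 -d-> 1 -d-> 0
First repeat at step 3: 5 was already visited.

The earliest repeat is at step j = 3: A is in 5, which it already visited at step i = 1.
With |Q| = 6, pigeonhole forces a state repeat no later than step 6; the substring read between the first and second visits to that state can be pumped.

5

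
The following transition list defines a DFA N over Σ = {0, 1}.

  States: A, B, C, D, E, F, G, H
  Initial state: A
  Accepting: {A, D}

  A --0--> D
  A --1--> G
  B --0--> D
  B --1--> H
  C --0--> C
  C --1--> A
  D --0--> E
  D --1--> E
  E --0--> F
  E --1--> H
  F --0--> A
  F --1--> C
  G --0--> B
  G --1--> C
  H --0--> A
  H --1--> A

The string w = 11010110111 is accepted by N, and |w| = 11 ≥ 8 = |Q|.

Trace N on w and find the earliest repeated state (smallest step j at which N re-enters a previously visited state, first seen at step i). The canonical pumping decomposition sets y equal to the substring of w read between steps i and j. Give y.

0

Run of N on w = 1 1 0 1 0 1 1 0 1 1 1:
  step 0: A  (start)
  step 1: G  (read 1: A→G)
  step 2: C  (read 1: G→C)
  step 3: C  (read 0: C→C)   ← first repeat (C seen earlier)
  step 4: A  (read 1: C→A)
  step 5: D  (read 0: A→D)
  step 6: E  (read 1: D→E)
  step 7: H  (read 1: E→H)
  step 8: A  (read 0: H→A)
  step 9: G  (read 1: A→G)
  step 10: C  (read 1: G→C)
  step 11: A  (read 1: C→A)

So i = 2, j = 3, giving x = w[0:2] = 11, y = w[2:3] = 0, z = w[3:11] = 10110111.
Check: |xy| = 3 ≤ 8 and |y| = 1 ≥ 1. Reading y takes N from C back to C, so every xyⁱz is accepted.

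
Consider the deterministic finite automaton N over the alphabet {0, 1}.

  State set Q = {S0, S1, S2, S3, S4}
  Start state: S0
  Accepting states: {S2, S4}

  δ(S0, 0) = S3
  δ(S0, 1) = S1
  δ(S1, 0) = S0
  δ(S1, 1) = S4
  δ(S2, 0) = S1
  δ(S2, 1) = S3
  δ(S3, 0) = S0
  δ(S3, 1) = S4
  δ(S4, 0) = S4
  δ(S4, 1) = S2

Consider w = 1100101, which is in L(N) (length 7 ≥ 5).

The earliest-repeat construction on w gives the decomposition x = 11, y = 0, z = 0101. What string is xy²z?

11000101

xy^2z = 11·0·0·0101 = 11000101.
Reading y = 0 takes N from S4 back to S4, so after x·y·y the machine is still in S4, and z then leads to the accepting state S4. Hence 11000101 ∈ L(N).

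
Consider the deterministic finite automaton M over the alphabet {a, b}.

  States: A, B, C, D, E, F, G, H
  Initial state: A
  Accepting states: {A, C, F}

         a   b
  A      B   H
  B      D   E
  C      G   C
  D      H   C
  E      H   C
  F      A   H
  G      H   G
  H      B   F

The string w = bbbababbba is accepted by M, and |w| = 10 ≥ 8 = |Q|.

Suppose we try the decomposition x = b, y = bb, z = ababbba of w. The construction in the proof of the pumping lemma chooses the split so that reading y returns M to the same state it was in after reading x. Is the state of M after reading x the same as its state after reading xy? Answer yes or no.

yes

Run of M on the first 3 characters of w = b b b:
  step 0: A  (start)
  step 1: H  (read b: A→H)
  step 2: F  (read b: H→F)
  step 3: H  (read b: F→H)

After x (step 1): H. After xy (step 3): H.
They match, so y = bb drives M around a cycle from H back to itself; pumping y any number of times keeps M in H before reading z, and xyⁱz ∈ L(M) for every i ≥ 0.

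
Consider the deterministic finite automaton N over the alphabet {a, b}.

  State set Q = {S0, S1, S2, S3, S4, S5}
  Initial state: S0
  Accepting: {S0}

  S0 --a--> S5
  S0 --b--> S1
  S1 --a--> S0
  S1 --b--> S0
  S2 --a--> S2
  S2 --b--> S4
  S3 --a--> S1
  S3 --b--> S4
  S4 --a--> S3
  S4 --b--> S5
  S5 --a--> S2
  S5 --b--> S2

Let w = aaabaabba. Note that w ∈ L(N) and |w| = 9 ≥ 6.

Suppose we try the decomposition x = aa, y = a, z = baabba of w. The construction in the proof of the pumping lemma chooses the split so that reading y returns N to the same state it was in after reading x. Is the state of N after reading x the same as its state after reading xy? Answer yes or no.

State sequence: S0 -a-> S5 -a-> S2 -a-> S2

After x (step 2): S2. After xy (step 3): S2.
They match, so y = a drives N around a cycle from S2 back to itself; pumping y any number of times keeps N in S2 before reading z, and xyⁱz ∈ L(N) for every i ≥ 0.

yes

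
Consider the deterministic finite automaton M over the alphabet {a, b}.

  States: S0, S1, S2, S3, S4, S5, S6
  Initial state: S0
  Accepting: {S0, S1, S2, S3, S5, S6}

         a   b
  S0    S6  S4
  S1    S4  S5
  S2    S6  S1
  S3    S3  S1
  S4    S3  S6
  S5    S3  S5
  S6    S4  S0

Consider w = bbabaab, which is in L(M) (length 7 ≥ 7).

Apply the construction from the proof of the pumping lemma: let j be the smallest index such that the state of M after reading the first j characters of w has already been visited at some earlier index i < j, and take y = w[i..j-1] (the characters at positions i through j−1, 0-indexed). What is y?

State sequence: S0 -b-> S4 -b-> S6 -a-> S4 -b-> S6 -a-> S4 -a-> S3 -b-> S1
First repeat at step 3: S4 was already visited.

So i = 1, j = 3, giving x = w[0:1] = b, y = w[1:3] = ba, z = w[3:7] = baab.
Check: |xy| = 3 ≤ 7 and |y| = 2 ≥ 1. Reading y takes M from S4 back to S4, so every xyⁱz is accepted.
Since M has 7 states, any run of length ≥ 7 visits 7+1 states, so by pigeonhole some state repeats within the first 7 steps — that repeat gives the pumpable loop.

ba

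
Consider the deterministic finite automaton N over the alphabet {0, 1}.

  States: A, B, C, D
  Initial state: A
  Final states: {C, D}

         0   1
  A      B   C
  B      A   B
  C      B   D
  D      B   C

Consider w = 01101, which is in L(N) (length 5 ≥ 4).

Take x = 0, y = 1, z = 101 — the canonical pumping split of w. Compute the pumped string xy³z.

xy^3z = 0·1·1·1·101 = 0111101.
Reading y = 1 takes N from B back to B, so after x·y·y·y the machine is still in B, and z then leads to the accepting state C. Hence 0111101 ∈ L(N).

0111101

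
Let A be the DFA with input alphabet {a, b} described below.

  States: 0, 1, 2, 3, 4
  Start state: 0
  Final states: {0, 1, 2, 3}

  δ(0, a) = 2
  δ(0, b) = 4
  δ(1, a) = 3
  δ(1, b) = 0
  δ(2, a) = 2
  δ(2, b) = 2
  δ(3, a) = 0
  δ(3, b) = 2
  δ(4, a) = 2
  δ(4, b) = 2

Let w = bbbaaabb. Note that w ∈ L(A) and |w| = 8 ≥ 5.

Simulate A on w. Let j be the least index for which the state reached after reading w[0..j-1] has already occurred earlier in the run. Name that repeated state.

2

Run of A on w = b b b a a a b b:
  step 0: 0  (start)
  step 1: 4  (read b: 0→4)
  step 2: 2  (read b: 4→2)
  step 3: 2  (read b: 2→2)   ← first repeat (2 seen earlier)
  step 4: 2  (read a: 2→2)
  step 5: 2  (read a: 2→2)
  step 6: 2  (read a: 2→2)
  step 7: 2  (read b: 2→2)
  step 8: 2  (read b: 2→2)

The earliest repeat is at step j = 3: A is in 2, which it already visited at step i = 2.
The DFA has 5 states, so the proof of the pumping lemma guarantees a repeated state among the first 5+1 visited; the segment between the two visits is the pumpable y.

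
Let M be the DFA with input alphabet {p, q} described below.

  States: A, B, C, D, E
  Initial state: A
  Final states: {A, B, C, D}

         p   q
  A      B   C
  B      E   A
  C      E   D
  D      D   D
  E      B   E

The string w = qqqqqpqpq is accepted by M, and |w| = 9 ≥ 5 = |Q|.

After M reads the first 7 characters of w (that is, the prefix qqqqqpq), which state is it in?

State sequence: A -q-> C -q-> D -q-> D -q-> D -q-> D -p-> D -q-> D

After reading 7 characters, M is in state D.

D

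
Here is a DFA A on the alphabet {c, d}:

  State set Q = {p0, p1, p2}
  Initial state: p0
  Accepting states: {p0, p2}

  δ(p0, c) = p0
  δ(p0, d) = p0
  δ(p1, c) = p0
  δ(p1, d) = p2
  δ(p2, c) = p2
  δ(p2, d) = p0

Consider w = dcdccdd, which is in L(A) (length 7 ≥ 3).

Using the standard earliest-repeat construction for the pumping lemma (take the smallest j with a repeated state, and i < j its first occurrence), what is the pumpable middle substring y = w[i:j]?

Run of A on w = d c d c c d d:
  step 0: p0  (start)
  step 1: p0  (read d: p0→p0)   ← first repeat (p0 seen earlier)
  step 2: p0  (read c: p0→p0)
  step 3: p0  (read d: p0→p0)
  step 4: p0  (read c: p0→p0)
  step 5: p0  (read c: p0→p0)
  step 6: p0  (read d: p0→p0)
  step 7: p0  (read d: p0→p0)

So i = 0, j = 1, giving x = w[0:0] = ε, y = w[0:1] = d, z = w[1:7] = cdccdd.
Check: |xy| = 1 ≤ 3 and |y| = 1 ≥ 1. Reading y takes A from p0 back to p0, so every xyⁱz is accepted.
Since A has 3 states, any run of length ≥ 3 visits 3+1 states, so by pigeonhole some state repeats within the first 3 steps — that repeat gives the pumpable loop.

d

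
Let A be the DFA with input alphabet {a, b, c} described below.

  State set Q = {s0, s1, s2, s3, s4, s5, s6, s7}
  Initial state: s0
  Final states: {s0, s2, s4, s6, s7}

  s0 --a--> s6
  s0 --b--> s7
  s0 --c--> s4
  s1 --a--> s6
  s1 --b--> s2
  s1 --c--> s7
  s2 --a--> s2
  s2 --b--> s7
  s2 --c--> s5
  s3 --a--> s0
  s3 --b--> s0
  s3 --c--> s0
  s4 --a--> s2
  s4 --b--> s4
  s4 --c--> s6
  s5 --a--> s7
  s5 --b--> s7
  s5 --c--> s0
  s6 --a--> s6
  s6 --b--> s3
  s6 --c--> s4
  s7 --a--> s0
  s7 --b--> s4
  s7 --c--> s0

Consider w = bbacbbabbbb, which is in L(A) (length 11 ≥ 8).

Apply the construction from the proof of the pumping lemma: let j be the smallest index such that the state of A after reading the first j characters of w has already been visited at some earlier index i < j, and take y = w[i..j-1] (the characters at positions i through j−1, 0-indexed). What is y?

Run of A on w = b b a c b b a b b b b:
  step 0: s0  (start)
  step 1: s7  (read b: s0→s7)
  step 2: s4  (read b: s7→s4)
  step 3: s2  (read a: s4→s2)
  step 4: s5  (read c: s2→s5)
  step 5: s7  (read b: s5→s7)   ← first repeat (s7 seen earlier)
  step 6: s4  (read b: s7→s4)
  step 7: s2  (read a: s4→s2)
  step 8: s7  (read b: s2→s7)
  step 9: s4  (read b: s7→s4)
  step 10: s4  (read b: s4→s4)
  step 11: s4  (read b: s4→s4)

So i = 1, j = 5, giving x = w[0:1] = b, y = w[1:5] = bacb, z = w[5:11] = babbbb.
Check: |xy| = 5 ≤ 8 and |y| = 4 ≥ 1. Reading y takes A from s7 back to s7, so every xyⁱz is accepted.
With |Q| = 8, pigeonhole forces a state repeat no later than step 8; the substring read between the first and second visits to that state can be pumped.

bacb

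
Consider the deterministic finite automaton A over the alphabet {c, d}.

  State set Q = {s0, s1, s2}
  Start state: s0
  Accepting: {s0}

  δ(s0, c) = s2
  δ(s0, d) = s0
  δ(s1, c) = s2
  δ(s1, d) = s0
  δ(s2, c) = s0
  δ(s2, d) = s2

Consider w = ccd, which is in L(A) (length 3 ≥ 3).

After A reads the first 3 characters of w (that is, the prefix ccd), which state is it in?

s0

State sequence: s0 -c-> s2 -c-> s0 -d-> s0

After reading 3 characters, A is in state s0.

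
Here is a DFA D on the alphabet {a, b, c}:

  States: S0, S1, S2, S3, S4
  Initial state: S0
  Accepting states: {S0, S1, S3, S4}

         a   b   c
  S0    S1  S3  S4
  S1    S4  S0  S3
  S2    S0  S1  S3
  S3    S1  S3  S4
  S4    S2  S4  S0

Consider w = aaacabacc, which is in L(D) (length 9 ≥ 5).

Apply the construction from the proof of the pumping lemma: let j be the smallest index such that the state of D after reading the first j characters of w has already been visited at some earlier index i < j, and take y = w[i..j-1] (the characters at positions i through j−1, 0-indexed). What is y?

aaca

Run of D on w = a a a c a b a c c:
  step 0: S0  (start)
  step 1: S1  (read a: S0→S1)
  step 2: S4  (read a: S1→S4)
  step 3: S2  (read a: S4→S2)
  step 4: S3  (read c: S2→S3)
  step 5: S1  (read a: S3→S1)   ← first repeat (S1 seen earlier)
  step 6: S0  (read b: S1→S0)
  step 7: S1  (read a: S0→S1)
  step 8: S3  (read c: S1→S3)
  step 9: S4  (read c: S3→S4)

So i = 1, j = 5, giving x = w[0:1] = a, y = w[1:5] = aaca, z = w[5:9] = bacc.
Check: |xy| = 5 ≤ 5 and |y| = 4 ≥ 1. Reading y takes D from S1 back to S1, so every xyⁱz is accepted.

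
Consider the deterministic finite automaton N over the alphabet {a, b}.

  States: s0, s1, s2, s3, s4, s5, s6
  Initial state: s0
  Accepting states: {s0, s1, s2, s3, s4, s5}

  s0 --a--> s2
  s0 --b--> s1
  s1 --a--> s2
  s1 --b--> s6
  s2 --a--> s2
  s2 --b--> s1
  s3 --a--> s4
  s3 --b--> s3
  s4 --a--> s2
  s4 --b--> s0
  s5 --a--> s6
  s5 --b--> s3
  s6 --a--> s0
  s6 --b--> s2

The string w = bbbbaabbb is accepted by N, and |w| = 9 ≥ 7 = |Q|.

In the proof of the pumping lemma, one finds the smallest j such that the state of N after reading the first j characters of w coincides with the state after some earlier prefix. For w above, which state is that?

Run of N on w = b b b b a a b b b:
  step 0: s0  (start)
  step 1: s1  (read b: s0→s1)
  step 2: s6  (read b: s1→s6)
  step 3: s2  (read b: s6→s2)
  step 4: s1  (read b: s2→s1)   ← first repeat (s1 seen earlier)
  step 5: s2  (read a: s1→s2)
  step 6: s2  (read a: s2→s2)
  step 7: s1  (read b: s2→s1)
  step 8: s6  (read b: s1→s6)
  step 9: s2  (read b: s6→s2)

The earliest repeat is at step j = 4: N is in s1, which it already visited at step i = 1.

s1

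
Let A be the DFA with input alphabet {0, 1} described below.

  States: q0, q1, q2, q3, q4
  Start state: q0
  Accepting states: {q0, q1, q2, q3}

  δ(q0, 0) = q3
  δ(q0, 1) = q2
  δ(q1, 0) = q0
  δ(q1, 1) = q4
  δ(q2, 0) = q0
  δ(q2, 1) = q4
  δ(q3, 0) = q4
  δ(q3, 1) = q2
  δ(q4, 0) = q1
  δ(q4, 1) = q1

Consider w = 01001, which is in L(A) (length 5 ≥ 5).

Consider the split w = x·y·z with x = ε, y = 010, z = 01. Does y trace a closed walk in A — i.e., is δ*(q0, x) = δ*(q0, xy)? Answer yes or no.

yes

Run of A on the first 3 characters of w = 0 1 0:
  step 0: q0  (start)
  step 1: q3  (read 0: q0→q3)
  step 2: q2  (read 1: q3→q2)
  step 3: q0  (read 0: q2→q0)

After x (step 0): q0. After xy (step 3): q0.
They match, so y = 010 drives A around a cycle from q0 back to itself; pumping y any number of times keeps A in q0 before reading z, and xyⁱz ∈ L(A) for every i ≥ 0.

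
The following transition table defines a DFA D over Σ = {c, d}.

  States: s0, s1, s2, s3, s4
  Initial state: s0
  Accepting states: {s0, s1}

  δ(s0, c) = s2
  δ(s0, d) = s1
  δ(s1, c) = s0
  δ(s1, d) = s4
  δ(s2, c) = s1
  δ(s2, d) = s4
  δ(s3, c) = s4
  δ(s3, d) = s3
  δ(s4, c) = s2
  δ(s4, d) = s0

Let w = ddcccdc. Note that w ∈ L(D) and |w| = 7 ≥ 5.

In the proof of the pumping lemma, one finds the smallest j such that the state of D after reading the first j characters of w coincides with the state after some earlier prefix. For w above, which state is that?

s1

State sequence: s0 -d-> s1 -d-> s4 -c-> s2 -c-> s1 -c-> s0 -d-> s1 -c-> s0
First repeat at step 4: s1 was already visited.

The earliest repeat is at step j = 4: D is in s1, which it already visited at step i = 1.
Pumping length from the standard proof: p = 5 (the number of states). The repeated state found above gives |xy| = j ≤ 5 and |y| = j − i ≥ 1.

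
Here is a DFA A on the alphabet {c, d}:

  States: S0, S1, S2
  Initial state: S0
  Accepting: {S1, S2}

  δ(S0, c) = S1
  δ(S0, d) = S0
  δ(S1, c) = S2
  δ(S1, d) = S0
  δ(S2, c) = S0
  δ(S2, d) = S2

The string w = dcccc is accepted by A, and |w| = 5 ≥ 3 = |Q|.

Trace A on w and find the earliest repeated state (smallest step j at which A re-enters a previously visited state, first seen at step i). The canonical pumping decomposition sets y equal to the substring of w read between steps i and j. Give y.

State sequence: S0 -d-> S0 -c-> S1 -c-> S2 -c-> S0 -c-> S1
First repeat at step 1: S0 was already visited.

So i = 0, j = 1, giving x = w[0:0] = ε, y = w[0:1] = d, z = w[1:5] = cccc.
Check: |xy| = 1 ≤ 3 and |y| = 1 ≥ 1. Reading y takes A from S0 back to S0, so every xyⁱz is accepted.

d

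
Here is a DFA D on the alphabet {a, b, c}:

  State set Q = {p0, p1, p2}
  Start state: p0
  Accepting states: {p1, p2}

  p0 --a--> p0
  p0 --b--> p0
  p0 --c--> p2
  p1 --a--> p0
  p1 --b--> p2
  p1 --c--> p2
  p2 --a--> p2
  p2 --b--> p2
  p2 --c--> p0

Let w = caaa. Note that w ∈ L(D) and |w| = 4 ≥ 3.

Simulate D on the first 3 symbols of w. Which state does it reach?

p2

Run of D on the first 3 characters of w = c a a:
  step 0: p0  (start)
  step 1: p2  (read c: p0→p2)
  step 2: p2  (read a: p2→p2)
  step 3: p2  (read a: p2→p2)

After reading 3 characters, D is in state p2.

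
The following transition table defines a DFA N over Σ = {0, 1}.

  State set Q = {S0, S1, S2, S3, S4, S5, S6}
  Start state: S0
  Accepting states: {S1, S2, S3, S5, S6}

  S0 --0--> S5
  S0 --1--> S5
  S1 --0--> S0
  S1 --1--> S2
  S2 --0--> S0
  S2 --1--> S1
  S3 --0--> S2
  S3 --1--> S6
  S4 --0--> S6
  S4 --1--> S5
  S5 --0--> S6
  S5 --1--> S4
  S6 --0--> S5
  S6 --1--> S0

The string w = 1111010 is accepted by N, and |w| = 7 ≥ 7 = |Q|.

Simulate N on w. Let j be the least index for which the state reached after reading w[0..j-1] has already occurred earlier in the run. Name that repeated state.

State sequence: S0 -1-> S5 -1-> S4 -1-> S5 -1-> S4 -0-> S6 -1-> S0 -0-> S5
First repeat at step 3: S5 was already visited.

The earliest repeat is at step j = 3: N is in S5, which it already visited at step i = 1.
Since N has 7 states, any run of length ≥ 7 visits 7+1 states, so by pigeonhole some state repeats within the first 7 steps — that repeat gives the pumpable loop.

S5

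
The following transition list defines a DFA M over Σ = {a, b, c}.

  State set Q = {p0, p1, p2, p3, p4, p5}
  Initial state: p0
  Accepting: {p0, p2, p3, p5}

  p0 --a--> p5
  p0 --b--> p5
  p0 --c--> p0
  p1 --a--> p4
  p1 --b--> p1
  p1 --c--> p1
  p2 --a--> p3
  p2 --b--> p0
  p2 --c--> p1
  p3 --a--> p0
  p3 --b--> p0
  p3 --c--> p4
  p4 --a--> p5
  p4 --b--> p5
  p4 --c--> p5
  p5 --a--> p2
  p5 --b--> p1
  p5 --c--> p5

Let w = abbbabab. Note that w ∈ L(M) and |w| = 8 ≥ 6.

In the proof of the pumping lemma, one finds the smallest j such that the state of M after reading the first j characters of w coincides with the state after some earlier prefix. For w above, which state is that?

p1

State sequence: p0 -a-> p5 -b-> p1 -b-> p1 -b-> p1 -a-> p4 -b-> p5 -a-> p2 -b-> p0
First repeat at step 3: p1 was already visited.

The earliest repeat is at step j = 3: M is in p1, which it already visited at step i = 2.
The DFA has 6 states, so the proof of the pumping lemma guarantees a repeated state among the first 6+1 visited; the segment between the two visits is the pumpable y.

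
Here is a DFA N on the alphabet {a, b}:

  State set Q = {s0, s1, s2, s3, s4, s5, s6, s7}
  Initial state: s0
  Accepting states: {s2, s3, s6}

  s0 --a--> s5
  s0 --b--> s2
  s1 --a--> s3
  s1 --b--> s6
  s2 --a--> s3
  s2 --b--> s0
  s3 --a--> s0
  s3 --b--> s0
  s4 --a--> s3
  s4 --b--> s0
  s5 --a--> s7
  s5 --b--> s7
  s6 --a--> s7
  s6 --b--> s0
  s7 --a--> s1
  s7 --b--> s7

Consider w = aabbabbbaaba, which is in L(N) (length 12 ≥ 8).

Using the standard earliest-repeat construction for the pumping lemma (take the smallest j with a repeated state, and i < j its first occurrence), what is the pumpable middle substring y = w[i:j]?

State sequence: s0 -a-> s5 -a-> s7 -b-> s7 -b-> s7 -a-> s1 -b-> s6 -b-> s0 -b-> s2 -a-> s3 -a-> s0 -b-> s2 -a-> s3
First repeat at step 3: s7 was already visited.

So i = 2, j = 3, giving x = w[0:2] = aa, y = w[2:3] = b, z = w[3:12] = babbbaaba.
Check: |xy| = 3 ≤ 8 and |y| = 1 ≥ 1. Reading y takes N from s7 back to s7, so every xyⁱz is accepted.

b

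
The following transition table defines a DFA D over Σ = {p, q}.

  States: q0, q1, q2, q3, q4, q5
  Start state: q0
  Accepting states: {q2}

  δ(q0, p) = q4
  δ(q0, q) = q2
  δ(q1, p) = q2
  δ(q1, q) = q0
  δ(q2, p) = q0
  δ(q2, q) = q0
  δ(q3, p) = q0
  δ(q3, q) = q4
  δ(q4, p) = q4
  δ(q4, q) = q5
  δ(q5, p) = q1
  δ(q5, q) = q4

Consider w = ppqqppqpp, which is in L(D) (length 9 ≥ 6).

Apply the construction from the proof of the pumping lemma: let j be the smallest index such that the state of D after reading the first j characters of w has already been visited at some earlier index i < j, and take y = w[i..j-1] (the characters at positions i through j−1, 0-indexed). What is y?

Run of D on w = p p q q p p q p p:
  step 0: q0  (start)
  step 1: q4  (read p: q0→q4)
  step 2: q4  (read p: q4→q4)   ← first repeat (q4 seen earlier)
  step 3: q5  (read q: q4→q5)
  step 4: q4  (read q: q5→q4)
  step 5: q4  (read p: q4→q4)
  step 6: q4  (read p: q4→q4)
  step 7: q5  (read q: q4→q5)
  step 8: q1  (read p: q5→q1)
  step 9: q2  (read p: q1→q2)

So i = 1, j = 2, giving x = w[0:1] = p, y = w[1:2] = p, z = w[2:9] = qqppqpp.
Check: |xy| = 2 ≤ 6 and |y| = 1 ≥ 1. Reading y takes D from q4 back to q4, so every xyⁱz is accepted.
With |Q| = 6, pigeonhole forces a state repeat no later than step 6; the substring read between the first and second visits to that state can be pumped.

p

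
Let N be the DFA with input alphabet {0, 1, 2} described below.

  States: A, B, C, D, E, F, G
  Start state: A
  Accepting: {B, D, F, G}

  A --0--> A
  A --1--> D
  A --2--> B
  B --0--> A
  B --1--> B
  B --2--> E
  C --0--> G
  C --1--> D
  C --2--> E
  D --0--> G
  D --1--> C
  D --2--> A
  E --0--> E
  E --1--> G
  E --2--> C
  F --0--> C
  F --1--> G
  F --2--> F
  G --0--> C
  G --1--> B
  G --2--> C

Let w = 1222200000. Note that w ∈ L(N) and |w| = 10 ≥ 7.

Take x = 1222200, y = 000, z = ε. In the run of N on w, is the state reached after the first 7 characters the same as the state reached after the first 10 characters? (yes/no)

Run of N on the first 10 characters of w = 1 2 2 2 2 0 0 0 0 0:
  step 0: A  (start)
  step 1: D  (read 1: A→D)
  step 2: A  (read 2: D→A)
  step 3: B  (read 2: A→B)
  step 4: E  (read 2: B→E)
  step 5: C  (read 2: E→C)
  step 6: G  (read 0: C→G)
  step 7: C  (read 0: G→C)
  step 8: G  (read 0: C→G)
  step 9: C  (read 0: G→C)
  step 10: G  (read 0: C→G)

After x (step 7): C. After xy (step 10): G.
They differ (C ≠ G), so y is not a cycle from the state after x; this split is not the one the pumping-lemma construction produces, and pumping y need not keep the string in L(N).

no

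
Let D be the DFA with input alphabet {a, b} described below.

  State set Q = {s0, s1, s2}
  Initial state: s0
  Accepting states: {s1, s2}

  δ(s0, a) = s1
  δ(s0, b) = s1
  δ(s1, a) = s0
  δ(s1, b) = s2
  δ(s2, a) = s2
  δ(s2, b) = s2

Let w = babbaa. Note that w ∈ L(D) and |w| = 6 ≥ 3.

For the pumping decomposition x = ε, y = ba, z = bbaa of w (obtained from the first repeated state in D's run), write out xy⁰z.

xy⁰z = xz = ε·bbaa = bbaa.
Reading y = ba takes D from s0 back to s0, so after x the machine is still in s0, and z then leads to the accepting state s2. Hence bbaa ∈ L(D).

bbaa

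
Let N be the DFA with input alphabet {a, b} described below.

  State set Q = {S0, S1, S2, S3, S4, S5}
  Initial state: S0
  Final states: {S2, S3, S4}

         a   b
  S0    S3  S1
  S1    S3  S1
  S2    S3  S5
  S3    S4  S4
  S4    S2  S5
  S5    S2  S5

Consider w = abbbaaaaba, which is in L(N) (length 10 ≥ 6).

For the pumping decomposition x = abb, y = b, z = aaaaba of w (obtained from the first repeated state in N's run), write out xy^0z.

xy⁰z = xz = abb·aaaaba = abbaaaaba.
Reading y = b takes N from S5 back to S5, so after x the machine is still in S5, and z then leads to the accepting state S2. Hence abbaaaaba ∈ L(N).

abbaaaaba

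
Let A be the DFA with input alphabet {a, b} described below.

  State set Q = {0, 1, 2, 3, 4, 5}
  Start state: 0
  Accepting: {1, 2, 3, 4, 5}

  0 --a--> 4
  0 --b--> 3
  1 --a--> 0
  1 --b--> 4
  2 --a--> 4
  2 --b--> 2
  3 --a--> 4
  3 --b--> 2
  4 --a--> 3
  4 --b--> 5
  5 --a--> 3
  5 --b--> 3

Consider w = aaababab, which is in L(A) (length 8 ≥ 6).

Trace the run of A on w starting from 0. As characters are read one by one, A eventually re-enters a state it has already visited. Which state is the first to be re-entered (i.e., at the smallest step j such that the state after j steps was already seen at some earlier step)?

State sequence: 0 -a-> 4 -a-> 3 -a-> 4 -b-> 5 -a-> 3 -b-> 2 -a-> 4 -b-> 5
First repeat at step 3: 4 was already visited.

The earliest repeat is at step j = 3: A is in 4, which it already visited at step i = 1.

4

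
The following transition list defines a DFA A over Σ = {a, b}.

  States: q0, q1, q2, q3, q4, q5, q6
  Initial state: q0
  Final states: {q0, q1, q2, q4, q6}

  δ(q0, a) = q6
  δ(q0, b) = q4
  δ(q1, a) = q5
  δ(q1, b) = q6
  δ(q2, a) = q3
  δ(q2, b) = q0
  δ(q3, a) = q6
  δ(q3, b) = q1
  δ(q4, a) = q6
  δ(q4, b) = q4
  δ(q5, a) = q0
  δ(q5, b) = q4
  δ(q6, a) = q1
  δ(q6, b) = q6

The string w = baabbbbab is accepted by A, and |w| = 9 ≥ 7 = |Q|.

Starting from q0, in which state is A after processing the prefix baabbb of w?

q6

Run of A on the first 6 characters of w = b a a b b b:
  step 0: q0  (start)
  step 1: q4  (read b: q0→q4)
  step 2: q6  (read a: q4→q6)
  step 3: q1  (read a: q6→q1)
  step 4: q6  (read b: q1→q6)
  step 5: q6  (read b: q6→q6)
  step 6: q6  (read b: q6→q6)

After reading 6 characters, A is in state q6.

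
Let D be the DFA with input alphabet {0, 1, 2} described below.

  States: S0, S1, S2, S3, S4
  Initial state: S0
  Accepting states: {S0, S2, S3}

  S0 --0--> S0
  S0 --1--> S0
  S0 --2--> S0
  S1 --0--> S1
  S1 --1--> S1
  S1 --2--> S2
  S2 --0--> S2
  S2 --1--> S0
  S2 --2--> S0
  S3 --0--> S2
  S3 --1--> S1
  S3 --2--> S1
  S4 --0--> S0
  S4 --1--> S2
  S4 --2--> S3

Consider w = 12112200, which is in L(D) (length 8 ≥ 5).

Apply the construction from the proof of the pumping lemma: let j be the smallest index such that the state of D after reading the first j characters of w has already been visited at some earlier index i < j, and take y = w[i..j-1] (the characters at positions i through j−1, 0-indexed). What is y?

Run of D on w = 1 2 1 1 2 2 0 0:
  step 0: S0  (start)
  step 1: S0  (read 1: S0→S0)   ← first repeat (S0 seen earlier)
  step 2: S0  (read 2: S0→S0)
  step 3: S0  (read 1: S0→S0)
  step 4: S0  (read 1: S0→S0)
  step 5: S0  (read 2: S0→S0)
  step 6: S0  (read 2: S0→S0)
  step 7: S0  (read 0: S0→S0)
  step 8: S0  (read 0: S0→S0)

So i = 0, j = 1, giving x = w[0:0] = ε, y = w[0:1] = 1, z = w[1:8] = 2112200.
Check: |xy| = 1 ≤ 5 and |y| = 1 ≥ 1. Reading y takes D from S0 back to S0, so every xyⁱz is accepted.

1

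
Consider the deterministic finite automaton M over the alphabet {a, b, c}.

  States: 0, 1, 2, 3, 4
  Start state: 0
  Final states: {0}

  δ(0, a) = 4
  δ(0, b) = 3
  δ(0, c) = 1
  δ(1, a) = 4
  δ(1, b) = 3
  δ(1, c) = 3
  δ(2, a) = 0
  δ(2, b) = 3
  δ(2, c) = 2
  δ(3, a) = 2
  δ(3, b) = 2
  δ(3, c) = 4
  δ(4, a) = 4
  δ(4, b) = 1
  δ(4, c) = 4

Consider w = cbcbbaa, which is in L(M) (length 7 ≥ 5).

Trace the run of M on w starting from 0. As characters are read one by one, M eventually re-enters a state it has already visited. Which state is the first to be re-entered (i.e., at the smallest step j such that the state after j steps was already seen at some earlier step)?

1

State sequence: 0 -c-> 1 -b-> 3 -c-> 4 -b-> 1 -b-> 3 -a-> 2 -a-> 0
First repeat at step 4: 1 was already visited.

The earliest repeat is at step j = 4: M is in 1, which it already visited at step i = 1.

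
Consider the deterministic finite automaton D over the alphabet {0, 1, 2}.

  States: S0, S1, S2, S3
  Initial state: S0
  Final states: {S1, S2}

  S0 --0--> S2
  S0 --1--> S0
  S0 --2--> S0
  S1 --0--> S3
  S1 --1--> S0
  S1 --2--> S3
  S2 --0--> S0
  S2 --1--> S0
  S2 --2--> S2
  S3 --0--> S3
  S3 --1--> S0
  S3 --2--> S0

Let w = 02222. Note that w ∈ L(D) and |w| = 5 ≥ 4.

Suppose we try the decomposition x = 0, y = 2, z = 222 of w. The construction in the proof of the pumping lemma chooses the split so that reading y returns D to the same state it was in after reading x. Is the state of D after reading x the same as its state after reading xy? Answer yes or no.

yes

State sequence: S0 -0-> S2 -2-> S2

After x (step 1): S2. After xy (step 2): S2.
They match, so y = 2 drives D around a cycle from S2 back to itself; pumping y any number of times keeps D in S2 before reading z, and xyⁱz ∈ L(D) for every i ≥ 0.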